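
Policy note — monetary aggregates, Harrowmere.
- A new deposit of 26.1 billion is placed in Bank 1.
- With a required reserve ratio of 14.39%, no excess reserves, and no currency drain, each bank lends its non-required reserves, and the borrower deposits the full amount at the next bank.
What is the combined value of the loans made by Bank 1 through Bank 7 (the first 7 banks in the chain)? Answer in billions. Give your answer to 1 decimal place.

Bank i lends (1 − rr)^i of the original deposit: Bank 1 lends 26.1·0.8561 ≈ 22.3442, Bank 2 lends 26.1·0.8561² ≈ 19.1289, and so on.
Summing a geometric series: total = 26.1·[0.8561·(1 − 0.8561^7) / (1 − 0.8561)] ≈ 102.9429 billion.

102.9 billion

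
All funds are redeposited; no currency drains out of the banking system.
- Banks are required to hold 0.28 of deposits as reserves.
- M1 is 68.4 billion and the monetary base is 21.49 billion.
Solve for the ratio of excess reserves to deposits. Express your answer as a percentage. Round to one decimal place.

3.4%

Using m = M/MB = 68.4/21.49 ≈ 3.182876. Since m = (1 + c)/(c + rr + e), the denominator satisfies c + rr + e = (1 + c)/m = (1 + 0) / 3.182876 ≈ 0.314181.
With c = 0 and rr = 0.28, the ratio of excess reserves to deposits is 0.314181 − 0 − 0.28 = 0.034181.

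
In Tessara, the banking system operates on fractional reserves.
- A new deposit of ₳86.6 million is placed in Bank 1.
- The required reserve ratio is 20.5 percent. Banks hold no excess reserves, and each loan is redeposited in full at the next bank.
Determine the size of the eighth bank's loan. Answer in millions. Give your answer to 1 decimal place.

Each bank lends a fraction (1 − rr) = 0.7950 of the deposit it receives, so Bank 8 receives 86.6·0.7950^7 and lends 86.6·0.7950^8 ≈ 13.8183 million.

₳13.8 million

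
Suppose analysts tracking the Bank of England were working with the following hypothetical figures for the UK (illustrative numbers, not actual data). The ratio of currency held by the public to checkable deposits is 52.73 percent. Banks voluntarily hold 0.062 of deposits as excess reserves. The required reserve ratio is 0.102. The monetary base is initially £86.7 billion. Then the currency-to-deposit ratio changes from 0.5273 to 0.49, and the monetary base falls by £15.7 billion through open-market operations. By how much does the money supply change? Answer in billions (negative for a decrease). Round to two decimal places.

Before: m₁ = (1 + 0.5273) / (0.102 + 0.062 + 0.5273) ≈ 2.20932, MB₁ = 86.7, so M₁ = 2.20932 × 86.7 ≈ 191.548 billion.
After: m₂ = (1 + 0.49) / (0.102 + 0.062 + 0.49) ≈ 2.27829, MB₂ = 86.7 − 15.7 = 71, so M₂ = 2.27829 × 71 ≈ 161.7586 billion.
ΔM = M₂ − M₁ = 161.7586 − 191.548 = -29.7894 billion.

-29.79 billion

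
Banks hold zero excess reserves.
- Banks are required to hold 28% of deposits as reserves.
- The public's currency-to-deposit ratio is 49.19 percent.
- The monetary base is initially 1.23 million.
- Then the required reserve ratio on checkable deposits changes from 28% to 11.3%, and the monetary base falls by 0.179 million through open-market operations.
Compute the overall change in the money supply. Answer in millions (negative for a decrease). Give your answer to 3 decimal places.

Before: m₁ = (1 + 0.4919) / (0.28 + 0.4919) ≈ 1.93276, MB₁ = 1.23, so M₁ = 1.93276 × 1.23 ≈ 2.3773 million.
After: m₂ = (1 + 0.4919) / (0.113 + 0.4919) ≈ 2.46636, MB₂ = 1.23 − 0.179 = 1.051, so M₂ = 2.46636 × 1.051 ≈ 2.5921 million.
ΔM = M₂ − M₁ = 2.5921 − 2.3773 = 0.2148 million.

0.215 million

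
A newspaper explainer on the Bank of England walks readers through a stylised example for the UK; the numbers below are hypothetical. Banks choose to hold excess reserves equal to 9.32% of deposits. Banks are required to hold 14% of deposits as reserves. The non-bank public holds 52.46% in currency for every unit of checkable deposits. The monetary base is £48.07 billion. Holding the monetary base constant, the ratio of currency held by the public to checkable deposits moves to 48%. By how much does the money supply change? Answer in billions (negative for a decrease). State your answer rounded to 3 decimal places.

Initially m₁ = (1 + 0.5246) / (0.14 + 0.0932 + 0.5246) ≈ 2.011876, so M₁ = 2.011876 × 48.07 ≈ 96.7109 billion.
After the change m₂ = (1 + 0.48) / (0.14 + 0.0932 + 0.48) ≈ 2.075154, so M₂ = 2.075154 × 48.07 ≈ 99.7527 billion.
ΔM = M₂ − M₁ = 99.7527 − 96.7109 = 3.0418 billion.

£3.042 billion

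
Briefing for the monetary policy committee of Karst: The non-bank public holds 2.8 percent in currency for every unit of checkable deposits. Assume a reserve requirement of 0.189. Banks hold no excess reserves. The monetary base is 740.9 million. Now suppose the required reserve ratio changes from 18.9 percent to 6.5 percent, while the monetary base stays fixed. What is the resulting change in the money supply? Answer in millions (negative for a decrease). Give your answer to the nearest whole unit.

Initially m₁ = (1 + 0.028) / (0.189 + 0.028) ≈ 4.7373, so M₁ = 4.7373 × 740.9 ≈ 3509.8656 million.
After the change m₂ = (1 + 0.028) / (0.065 + 0.028) ≈ 11.0538, so M₂ = 11.0538 × 740.9 ≈ 8189.7604 million.
ΔM = M₂ − M₁ = 8189.7604 − 3509.8656 = 4679.8948 million.

4680 million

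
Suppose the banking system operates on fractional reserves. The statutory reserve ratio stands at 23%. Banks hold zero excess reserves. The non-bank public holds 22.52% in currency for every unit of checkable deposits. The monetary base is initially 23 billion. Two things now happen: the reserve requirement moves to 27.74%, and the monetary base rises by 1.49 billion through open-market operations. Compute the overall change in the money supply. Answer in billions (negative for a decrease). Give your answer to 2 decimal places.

-2.21 billion

Before: m₁ = (1 + 0.2252) / (0.23 + 0.2252) ≈ 2.69156, MB₁ = 23, so M₁ = 2.69156 × 23 ≈ 61.9059 billion.
After: m₂ = (1 + 0.2252) / (0.2774 + 0.2252) ≈ 2.43772, MB₂ = 23 + 1.49 = 24.49, so M₂ = 2.43772 × 24.49 ≈ 59.6998 billion.
ΔM = M₂ − M₁ = 59.6998 − 61.9059 = -2.2061 billion.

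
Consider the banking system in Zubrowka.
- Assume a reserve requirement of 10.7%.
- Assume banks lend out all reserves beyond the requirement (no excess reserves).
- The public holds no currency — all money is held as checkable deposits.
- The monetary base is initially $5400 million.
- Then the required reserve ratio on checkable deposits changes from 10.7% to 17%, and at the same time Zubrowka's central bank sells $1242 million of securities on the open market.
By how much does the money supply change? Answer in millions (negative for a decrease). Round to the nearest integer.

Before: m₁ = 1 / (0.107) ≈ 9.34579, MB₁ = 5400, so M₁ = 9.34579 × 5400 = 50467.266 million.
After: m₂ = 1 / (0.17) ≈ 5.88235, MB₂ = 5400 − 1242 = 4158, so M₂ = 5.88235 × 4158 = 24458.8113 million.
ΔM = M₂ − M₁ = 24458.8113 − 50467.266 = -26008.4547 million.

-26008 million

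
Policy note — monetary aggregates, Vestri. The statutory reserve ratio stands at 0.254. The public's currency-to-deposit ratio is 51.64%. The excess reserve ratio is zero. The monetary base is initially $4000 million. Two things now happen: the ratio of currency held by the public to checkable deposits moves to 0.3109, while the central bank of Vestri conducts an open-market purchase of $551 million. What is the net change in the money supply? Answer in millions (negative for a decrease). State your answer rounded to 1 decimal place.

Before: m₁ = (1 + 0.5164) / (0.254 + 0.5164) ≈ 1.968328, MB₁ = 4000, so M₁ = 1.968328 × 4000 = 7873.312 million.
After: m₂ = (1 + 0.3109) / (0.254 + 0.3109) ≈ 2.320588, MB₂ = 4000 + 551 = 4551, so M₂ = 2.320588 × 4551 ≈ 10560.996 million.
ΔM = M₂ − M₁ = 10560.996 − 7873.312 = 2687.684 million.

$2687.7 million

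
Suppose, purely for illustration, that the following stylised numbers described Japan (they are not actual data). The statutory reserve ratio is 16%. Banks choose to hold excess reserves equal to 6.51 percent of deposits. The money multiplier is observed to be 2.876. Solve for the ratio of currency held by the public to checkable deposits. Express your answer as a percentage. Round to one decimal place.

18.8%

Using m = 2.876. From m = (1 + c)/(c + rr + e), rearranging gives 1 + c = m·(c + rr + e), so c·(1 − m) = m·(rr + e) − 1.
Hence c = [m·(rr + e) − 1]/(1 − m) = [2.876 × (0.16 + 0.0651) − 1] / (1 − 2.876) ≈ 0.187960.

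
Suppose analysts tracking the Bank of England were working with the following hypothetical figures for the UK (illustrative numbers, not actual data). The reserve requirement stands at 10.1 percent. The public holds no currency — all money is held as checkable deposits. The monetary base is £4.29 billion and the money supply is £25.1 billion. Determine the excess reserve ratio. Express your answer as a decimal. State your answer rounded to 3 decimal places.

0.070

Using m = M/MB = 25.1/4.29 ≈ 5.850816. Since m = (1 + c)/(c + rr + e), the denominator satisfies c + rr + e = (1 + c)/m = (1 + 0) / 5.850816 ≈ 0.170916.
With c = 0 and rr = 0.101, the excess reserve ratio is 0.170916 − 0 − 0.101 = 0.069916.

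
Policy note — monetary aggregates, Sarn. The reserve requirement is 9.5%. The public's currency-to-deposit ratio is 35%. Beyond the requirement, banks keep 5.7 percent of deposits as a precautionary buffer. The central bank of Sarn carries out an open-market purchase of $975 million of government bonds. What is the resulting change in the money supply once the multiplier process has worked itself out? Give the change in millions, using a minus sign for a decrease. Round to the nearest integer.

$2622 million

The money multiplier is m = (1 + c) / (rr + e + c) = (1 + 0.35) / (0.095 + 0.057 + 0.35) ≈ 2.6892.
The purchase adds 975 million of base, so ΔM = m × ΔMB = 2.6892 × (+975) = 2621.97 million.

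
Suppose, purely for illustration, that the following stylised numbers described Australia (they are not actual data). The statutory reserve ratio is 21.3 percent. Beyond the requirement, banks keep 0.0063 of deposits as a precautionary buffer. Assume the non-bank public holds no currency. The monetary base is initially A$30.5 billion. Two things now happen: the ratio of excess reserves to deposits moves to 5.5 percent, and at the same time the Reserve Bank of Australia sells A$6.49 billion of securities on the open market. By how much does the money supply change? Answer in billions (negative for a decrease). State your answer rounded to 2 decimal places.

-49.49 billion

Before: m₁ = 1 / (0.213 + 0.0063) ≈ 4.55996, MB₁ = 30.5, so M₁ = 4.55996 × 30.5 ≈ 139.0788 billion.
After: m₂ = 1 / (0.213 + 0.055) ≈ 3.73134, MB₂ = 30.5 − 6.49 = 24.01, so M₂ = 3.73134 × 24.01 ≈ 89.5895 billion.
ΔM = M₂ − M₁ = 89.5895 − 139.0788 = -49.4893 billion.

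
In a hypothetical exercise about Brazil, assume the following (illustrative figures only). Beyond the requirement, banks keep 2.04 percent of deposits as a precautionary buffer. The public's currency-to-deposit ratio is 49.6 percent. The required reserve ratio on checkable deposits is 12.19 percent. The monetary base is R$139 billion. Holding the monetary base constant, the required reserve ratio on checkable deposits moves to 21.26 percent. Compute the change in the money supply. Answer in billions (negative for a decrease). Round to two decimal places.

Initially m₁ = (1 + 0.496) / (0.1219 + 0.0204 + 0.496) ≈ 2.343726, so M₁ = 2.343726 × 139 ≈ 325.7779 billion.
After the change m₂ = (1 + 0.496) / (0.2126 + 0.0204 + 0.496) ≈ 2.052126, so M₂ = 2.052126 × 139 ≈ 285.2455 billion.
ΔM = M₂ − M₁ = 285.2455 − 325.7779 = -40.5324 billion.

-40.53 billion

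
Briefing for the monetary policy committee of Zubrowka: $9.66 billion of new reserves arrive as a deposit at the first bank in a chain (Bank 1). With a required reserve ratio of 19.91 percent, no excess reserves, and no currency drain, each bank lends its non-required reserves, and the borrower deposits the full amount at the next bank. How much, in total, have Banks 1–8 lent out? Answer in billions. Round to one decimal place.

Bank i lends (1 − rr)^i of the original deposit: Bank 1 lends 9.66·0.8009 ≈ 7.7367, Bank 2 lends 9.66·0.8009² ≈ 6.1963, and so on.
Summing a geometric series: total = 9.66·[0.8009·(1 − 0.8009^8) / (1 − 0.8009)] ≈ 32.2801 billion.

$32.3 billion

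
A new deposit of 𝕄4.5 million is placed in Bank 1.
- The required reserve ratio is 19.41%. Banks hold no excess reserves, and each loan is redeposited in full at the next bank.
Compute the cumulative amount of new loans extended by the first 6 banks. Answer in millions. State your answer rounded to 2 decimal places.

Bank i lends (1 − rr)^i of the original deposit: Bank 1 lends 4.5·0.8059 ≈ 3.6266, Bank 2 lends 4.5·0.8059² ≈ 2.9226, and so on.
Summing a geometric series: total = 4.5·[0.8059·(1 − 0.8059^6) / (1 − 0.8059)] ≈ 13.5653 million.

𝕄13.57 million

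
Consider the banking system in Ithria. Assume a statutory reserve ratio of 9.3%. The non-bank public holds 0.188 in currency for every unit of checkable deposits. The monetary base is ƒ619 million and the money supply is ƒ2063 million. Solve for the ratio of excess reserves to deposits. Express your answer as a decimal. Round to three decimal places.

0.075

Using m = M/MB = 2063/619 ≈ 3.332795. Since m = (1 + c)/(c + rr + e), the denominator satisfies c + rr + e = (1 + c)/m = (1 + 0.188) / 3.332795 ≈ 0.356458.
With c = 0.188 and rr = 0.093, the ratio of excess reserves to deposits is 0.356458 − 0.188 − 0.093 = 0.075458.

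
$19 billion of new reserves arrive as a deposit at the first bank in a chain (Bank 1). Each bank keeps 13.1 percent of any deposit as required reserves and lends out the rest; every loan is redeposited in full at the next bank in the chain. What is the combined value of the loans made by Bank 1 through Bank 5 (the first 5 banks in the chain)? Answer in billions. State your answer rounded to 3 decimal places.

Bank i lends (1 − rr)^i of the original deposit: Bank 1 lends 19·0.8690 = 16.5110, Bank 2 lends 19·0.8690² ≈ 14.3481, and so on.
Summing a geometric series: total = 19·[0.8690·(1 − 0.8690^5) / (1 − 0.8690)] ≈ 63.5783 billion.

$63.578 billion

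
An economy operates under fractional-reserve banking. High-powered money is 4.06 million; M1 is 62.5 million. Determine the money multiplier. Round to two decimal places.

The money multiplier is m = M / MB = 62.5 / 4.06 ≈ 15.39409.

15.39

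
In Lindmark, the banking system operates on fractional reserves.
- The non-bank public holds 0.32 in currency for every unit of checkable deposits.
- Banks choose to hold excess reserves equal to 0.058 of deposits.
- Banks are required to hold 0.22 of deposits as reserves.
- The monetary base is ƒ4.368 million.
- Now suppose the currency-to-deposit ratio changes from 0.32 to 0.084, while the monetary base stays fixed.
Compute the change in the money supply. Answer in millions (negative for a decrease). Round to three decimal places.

Initially m₁ = (1 + 0.32) / (0.22 + 0.058 + 0.32) ≈ 2.20736, so M₁ = 2.20736 × 4.368 ≈ 9.6417 million.
After the change m₂ = (1 + 0.084) / (0.22 + 0.058 + 0.084) ≈ 2.99448, so M₂ = 2.99448 × 4.368 ≈ 13.0799 million.
ΔM = M₂ − M₁ = 13.0799 − 9.6417 = 3.4382 million.

ƒ3.438 million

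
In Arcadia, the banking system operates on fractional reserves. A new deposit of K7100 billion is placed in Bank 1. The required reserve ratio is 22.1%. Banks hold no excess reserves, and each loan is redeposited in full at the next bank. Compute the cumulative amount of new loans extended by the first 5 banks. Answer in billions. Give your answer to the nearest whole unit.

K17847 billion

Bank i lends (1 − rr)^i of the original deposit: Bank 1 lends 7100·0.7790 = 5530.9000, Bank 2 lends 7100·0.7790² = 4308.5711, and so on.
Summing a geometric series: total = 7100·[0.7790·(1 − 0.7790^5) / (1 − 0.7790)] ≈ 17847.2527 billion.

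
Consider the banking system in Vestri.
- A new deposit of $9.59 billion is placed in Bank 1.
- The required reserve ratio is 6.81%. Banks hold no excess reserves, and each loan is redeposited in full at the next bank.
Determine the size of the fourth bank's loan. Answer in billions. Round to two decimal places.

$7.23 billion

Each bank lends a fraction (1 − rr) = 0.9319 of the deposit it receives, so Bank 4 receives 9.59·0.9319^3 and lends 9.59·0.9319^4 ≈ 7.2326 billion.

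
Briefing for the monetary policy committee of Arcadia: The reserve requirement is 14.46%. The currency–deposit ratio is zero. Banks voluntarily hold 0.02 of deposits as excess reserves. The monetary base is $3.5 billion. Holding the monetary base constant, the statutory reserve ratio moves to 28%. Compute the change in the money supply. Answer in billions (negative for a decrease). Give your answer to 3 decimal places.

-9.597 billion

Initially m₁ = 1 / (0.1446 + 0.02) ≈ 6.07533, so M₁ = 6.07533 × 3.5 ≈ 21.2637 billion.
After the change m₂ = 1 / (0.28 + 0.02) ≈ 3.33333, so M₂ = 3.33333 × 3.5 ≈ 11.6667 billion.
ΔM = M₂ − M₁ = 11.6667 − 21.2637 = -9.597 billion.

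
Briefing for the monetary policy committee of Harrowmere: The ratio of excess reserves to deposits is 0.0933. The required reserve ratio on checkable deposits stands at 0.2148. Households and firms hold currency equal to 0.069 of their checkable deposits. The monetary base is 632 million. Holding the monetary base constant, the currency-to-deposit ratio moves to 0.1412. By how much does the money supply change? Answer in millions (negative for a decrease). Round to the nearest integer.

-186 million

Initially m₁ = (1 + 0.069) / (0.2148 + 0.0933 + 0.069) ≈ 2.8348, so M₁ = 2.8348 × 632 = 1791.5936 million.
After the change m₂ = (1 + 0.1412) / (0.2148 + 0.0933 + 0.1412) ≈ 2.54, so M₂ = 2.54 × 632 = 1605.28 million.
ΔM = M₂ − M₁ = 1605.28 − 1791.5936 = -186.3136 million.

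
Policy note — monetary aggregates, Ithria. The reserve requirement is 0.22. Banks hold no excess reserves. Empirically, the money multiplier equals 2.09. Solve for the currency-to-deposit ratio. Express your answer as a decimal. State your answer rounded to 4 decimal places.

0.4956

Using m = 2.09. From m = (1 + c)/(c + rr + e), rearranging gives 1 + c = m·(c + rr + e), so c·(1 − m) = m·(rr + e) − 1.
Hence c = [m·(rr + e) − 1]/(1 − m) = [2.09 × (0.22 + 0) − 1] / (1 − 2.09) ≈ 0.495596.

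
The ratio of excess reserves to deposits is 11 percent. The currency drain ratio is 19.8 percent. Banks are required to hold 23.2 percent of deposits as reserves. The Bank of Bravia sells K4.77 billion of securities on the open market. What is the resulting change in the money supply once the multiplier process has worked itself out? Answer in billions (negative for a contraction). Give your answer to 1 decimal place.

The money multiplier is m = (1 + c) / (rr + e + c) = (1 + 0.198) / (0.232 + 0.11 + 0.198) ≈ 2.2185.
The sale removes 4.77 billion of base, so ΔM = m × ΔMB = 2.2185 × (−4.77) ≈ -10.5822 billion.

-10.6 billion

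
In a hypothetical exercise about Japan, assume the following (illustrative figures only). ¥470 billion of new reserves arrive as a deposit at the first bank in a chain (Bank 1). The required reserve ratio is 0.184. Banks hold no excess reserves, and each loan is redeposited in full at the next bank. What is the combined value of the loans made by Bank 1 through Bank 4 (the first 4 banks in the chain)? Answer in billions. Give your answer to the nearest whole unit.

Bank i lends (1 − rr)^i of the original deposit: Bank 1 lends 470·0.8160 = 383.5200, Bank 2 lends 470·0.8160² ≈ 312.9523, and so on.
Summing a geometric series: total = 470·[0.8160·(1 − 0.8160^4) / (1 − 0.8160)] ≈ 1160.2226 billion.

¥1160 billion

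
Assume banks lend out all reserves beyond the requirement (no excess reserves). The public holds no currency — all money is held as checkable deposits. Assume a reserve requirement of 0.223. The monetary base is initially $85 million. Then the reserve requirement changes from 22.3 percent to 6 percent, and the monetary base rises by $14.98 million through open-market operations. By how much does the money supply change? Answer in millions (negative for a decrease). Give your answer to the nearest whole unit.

Before: m₁ = 1 / (0.223) ≈ 4.4843, MB₁ = 85, so M₁ = 4.4843 × 85 = 381.1655 million.
After: m₂ = 1 / (0.06) ≈ 16.6667, MB₂ = 85 + 14.98 = 99.98, so M₂ = 16.6667 × 99.98 ≈ 1666.3367 million.
ΔM = M₂ − M₁ = 1666.3367 − 381.1655 = 1285.1712 million.

$1285 million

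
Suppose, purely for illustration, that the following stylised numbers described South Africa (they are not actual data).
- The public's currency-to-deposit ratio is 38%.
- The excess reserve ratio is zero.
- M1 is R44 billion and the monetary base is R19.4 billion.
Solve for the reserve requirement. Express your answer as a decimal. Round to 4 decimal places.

Using m = M/MB = 44/19.4 ≈ 2.268041. Since m = (1 + c)/(c + rr + e), the denominator satisfies c + rr + e = (1 + c)/m = (1 + 0.38) / 2.268041 ≈ 0.608455.
With c = 0.38 and e = 0, the reserve requirement is 0.608455 − 0.38 − 0 = 0.228455.

0.2285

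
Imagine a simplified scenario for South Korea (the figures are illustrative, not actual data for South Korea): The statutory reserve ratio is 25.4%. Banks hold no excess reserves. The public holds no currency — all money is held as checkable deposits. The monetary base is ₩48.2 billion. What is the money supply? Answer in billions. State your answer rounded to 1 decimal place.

₩189.8 billion

With no currency drain or excess reserves, the money multiplier is m = 1/rr = 1/0.254 ≈ 3.9370.
Money supply M = m × MB = 3.9370 × 48.2 = 189.7634 billion.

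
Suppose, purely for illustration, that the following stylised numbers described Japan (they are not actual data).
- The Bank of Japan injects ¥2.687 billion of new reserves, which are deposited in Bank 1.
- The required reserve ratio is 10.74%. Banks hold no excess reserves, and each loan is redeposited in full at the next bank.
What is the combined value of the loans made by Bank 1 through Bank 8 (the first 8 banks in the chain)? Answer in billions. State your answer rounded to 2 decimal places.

¥13.33 billion

Bank i lends (1 − rr)^i of the original deposit: Bank 1 lends 2.687·0.8926 ≈ 2.3984, Bank 2 lends 2.687·0.8926² ≈ 2.1408, and so on.
Summing a geometric series: total = 2.687·[0.8926·(1 − 0.8926^8) / (1 − 0.8926)] ≈ 13.3330 billion.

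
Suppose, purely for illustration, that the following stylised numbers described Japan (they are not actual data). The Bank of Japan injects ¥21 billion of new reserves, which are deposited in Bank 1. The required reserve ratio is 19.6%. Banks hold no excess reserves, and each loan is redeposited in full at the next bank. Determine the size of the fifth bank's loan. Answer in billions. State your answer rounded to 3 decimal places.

¥7.055 billion

Each bank lends a fraction (1 − rr) = 0.8040 of the deposit it receives, so Bank 5 receives 21·0.8040^4 and lends 21·0.8040^5 ≈ 7.0550 billion.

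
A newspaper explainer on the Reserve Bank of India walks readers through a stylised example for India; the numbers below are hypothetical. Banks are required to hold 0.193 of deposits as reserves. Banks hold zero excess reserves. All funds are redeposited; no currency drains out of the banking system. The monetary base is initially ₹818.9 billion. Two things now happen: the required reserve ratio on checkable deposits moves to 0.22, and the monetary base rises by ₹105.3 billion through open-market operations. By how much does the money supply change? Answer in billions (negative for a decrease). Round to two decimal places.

Before: m₁ = 1 / (0.193) ≈ 5.181347, MB₁ = 818.9, so M₁ = 5.181347 × 818.9 ≈ 4243.0051 billion.
After: m₂ = 1 / (0.22) ≈ 4.545455, MB₂ = 818.9 + 105.3 = 924.2, so M₂ = 4.545455 × 924.2 ≈ 4200.9095 billion.
ΔM = M₂ − M₁ = 4200.9095 − 4243.0051 = -42.0956 billion.

-42.10 billion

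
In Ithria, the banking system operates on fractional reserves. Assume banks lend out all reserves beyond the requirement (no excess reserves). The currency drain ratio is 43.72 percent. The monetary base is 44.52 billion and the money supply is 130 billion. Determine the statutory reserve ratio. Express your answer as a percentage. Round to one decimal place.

5.5%

Using m = M/MB = 130/44.52 ≈ 2.920036. Since m = (1 + c)/(c + rr + e), the denominator satisfies c + rr + e = (1 + c)/m = (1 + 0.4372) / 2.920036 ≈ 0.492186.
With c = 0.4372 and e = 0, the statutory reserve ratio is 0.492186 − 0.4372 − 0 = 0.054986.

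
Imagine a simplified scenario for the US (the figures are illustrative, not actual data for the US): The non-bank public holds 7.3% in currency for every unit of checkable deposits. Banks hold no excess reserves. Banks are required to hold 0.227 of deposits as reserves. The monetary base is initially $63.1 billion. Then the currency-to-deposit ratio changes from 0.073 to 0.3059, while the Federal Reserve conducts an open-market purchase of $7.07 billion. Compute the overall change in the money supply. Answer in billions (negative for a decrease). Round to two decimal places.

Before: m₁ = (1 + 0.073) / (0.227 + 0.073) ≈ 3.57667, MB₁ = 63.1, so M₁ = 3.57667 × 63.1 ≈ 225.6879 billion.
After: m₂ = (1 + 0.3059) / (0.227 + 0.3059) ≈ 2.45055, MB₂ = 63.1 + 7.07 = 70.17, so M₂ = 2.45055 × 70.17 ≈ 171.9551 billion.
ΔM = M₂ − M₁ = 171.9551 − 225.6879 = -53.7328 billion.

-53.73 billion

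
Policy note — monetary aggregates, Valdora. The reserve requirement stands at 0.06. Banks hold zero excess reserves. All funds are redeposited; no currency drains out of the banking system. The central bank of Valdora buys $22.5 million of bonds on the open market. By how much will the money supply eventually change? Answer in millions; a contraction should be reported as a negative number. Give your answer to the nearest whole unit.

The simple money multiplier is m = 1/rr = 1/0.06 ≈ 16.6667.
An open-market purchase increases the monetary base by 22.5 million, so ΔM = m × ΔMB = 16.6667 × 22.5 ≈ 375.0007 million.

$375 million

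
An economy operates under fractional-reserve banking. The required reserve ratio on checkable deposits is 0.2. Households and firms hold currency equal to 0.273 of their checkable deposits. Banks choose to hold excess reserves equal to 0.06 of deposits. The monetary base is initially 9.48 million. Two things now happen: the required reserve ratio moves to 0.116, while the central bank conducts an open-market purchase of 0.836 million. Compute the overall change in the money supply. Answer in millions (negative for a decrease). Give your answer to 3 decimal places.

6.606 million

Before: m₁ = (1 + 0.273) / (0.2 + 0.06 + 0.273) ≈ 2.388368, MB₁ = 9.48, so M₁ = 2.388368 × 9.48 ≈ 22.6417 million.
After: m₂ = (1 + 0.273) / (0.116 + 0.06 + 0.273) ≈ 2.835189, MB₂ = 9.48 + 0.836 = 10.316, so M₂ = 2.835189 × 10.316 ≈ 29.2478 million.
ΔM = M₂ − M₁ = 29.2478 − 22.6417 = 6.6061 million.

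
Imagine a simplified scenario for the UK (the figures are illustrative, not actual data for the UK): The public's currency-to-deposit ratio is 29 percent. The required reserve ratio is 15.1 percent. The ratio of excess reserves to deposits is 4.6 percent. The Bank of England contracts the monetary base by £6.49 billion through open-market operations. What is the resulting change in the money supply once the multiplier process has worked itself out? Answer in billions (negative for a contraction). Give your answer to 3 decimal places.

The money multiplier is m = (1 + c) / (rr + e + c) = (1 + 0.29) / (0.151 + 0.046 + 0.29) ≈ 2.64887.
The sale removes 6.49 billion of base, so ΔM = m × ΔMB = 2.64887 × (−6.49) ≈ -17.1912 billion.

-17.191 billion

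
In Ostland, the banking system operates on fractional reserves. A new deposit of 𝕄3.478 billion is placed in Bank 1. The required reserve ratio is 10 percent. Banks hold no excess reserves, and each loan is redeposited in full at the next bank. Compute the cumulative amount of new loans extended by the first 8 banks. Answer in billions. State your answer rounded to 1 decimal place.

Bank i lends (1 − rr)^i of the original deposit: Bank 1 lends 3.478·0.9000 = 3.1302, Bank 2 lends 3.478·0.9000² ≈ 2.8172, and so on.
Summing a geometric series: total = 3.478·[0.9000·(1 − 0.9000^8) / (1 − 0.9000)] ≈ 17.8275 billion.

𝕄17.8 billion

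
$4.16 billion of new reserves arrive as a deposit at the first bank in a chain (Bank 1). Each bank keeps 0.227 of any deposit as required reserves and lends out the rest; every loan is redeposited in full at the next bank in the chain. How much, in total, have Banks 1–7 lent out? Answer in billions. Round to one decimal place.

$11.8 billion

Bank i lends (1 − rr)^i of the original deposit: Bank 1 lends 4.16·0.7730 ≈ 3.2157, Bank 2 lends 4.16·0.7730² ≈ 2.4857, and so on.
Summing a geometric series: total = 4.16·[0.7730·(1 − 0.7730^7) / (1 − 0.7730)] ≈ 11.8298 billion.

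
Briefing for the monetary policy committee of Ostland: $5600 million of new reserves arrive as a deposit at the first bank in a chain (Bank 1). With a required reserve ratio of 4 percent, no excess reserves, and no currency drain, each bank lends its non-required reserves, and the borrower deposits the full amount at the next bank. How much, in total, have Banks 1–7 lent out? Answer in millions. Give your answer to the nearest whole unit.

Bank i lends (1 − rr)^i of the original deposit: Bank 1 lends 5600·0.9600 = 5376.0000, Bank 2 lends 5600·0.9600² = 5160.9600, and so on.
Summing a geometric series: total = 5600·[0.9600·(1 − 0.9600^7) / (1 − 0.9600)] ≈ 33405.4589 million.

$33405 million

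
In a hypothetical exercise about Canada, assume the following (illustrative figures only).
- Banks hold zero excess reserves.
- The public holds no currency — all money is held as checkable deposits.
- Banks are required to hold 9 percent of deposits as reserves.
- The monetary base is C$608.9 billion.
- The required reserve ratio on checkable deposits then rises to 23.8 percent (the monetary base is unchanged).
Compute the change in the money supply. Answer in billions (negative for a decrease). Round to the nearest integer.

Initially m₁ = 1 / (0.09) ≈ 11.1111, so M₁ = 11.1111 × 608.9 ≈ 6765.5488 billion.
After the change m₂ = 1 / (0.238) ≈ 4.2017, so M₂ = 4.2017 × 608.9 ≈ 2558.4151 billion.
ΔM = M₂ − M₁ = 2558.4151 − 6765.5488 = -4207.1337 billion.

-4207 billion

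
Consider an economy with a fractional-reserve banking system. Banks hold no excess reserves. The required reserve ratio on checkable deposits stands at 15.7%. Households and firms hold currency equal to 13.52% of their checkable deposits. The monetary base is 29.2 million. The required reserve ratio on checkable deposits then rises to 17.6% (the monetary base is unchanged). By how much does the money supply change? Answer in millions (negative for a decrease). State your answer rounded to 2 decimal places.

-6.93 million

Initially m₁ = (1 + 0.1352) / (0.157 + 0.1352) ≈ 3.88501, so M₁ = 3.88501 × 29.2 ≈ 113.4423 million.
After the change m₂ = (1 + 0.1352) / (0.176 + 0.1352) ≈ 3.64781, so M₂ = 3.64781 × 29.2 ≈ 106.5161 million.
ΔM = M₂ − M₁ = 106.5161 − 113.4423 = -6.9262 million.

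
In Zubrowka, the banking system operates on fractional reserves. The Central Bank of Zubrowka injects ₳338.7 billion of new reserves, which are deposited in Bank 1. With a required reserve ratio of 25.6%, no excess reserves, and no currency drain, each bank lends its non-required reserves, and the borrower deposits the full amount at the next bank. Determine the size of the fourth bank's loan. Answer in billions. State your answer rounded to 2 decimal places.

₳103.78 billion

Each bank lends a fraction (1 − rr) = 0.7440 of the deposit it receives, so Bank 4 receives 338.7·0.7440^3 and lends 338.7·0.7440^4 ≈ 103.7784 billion.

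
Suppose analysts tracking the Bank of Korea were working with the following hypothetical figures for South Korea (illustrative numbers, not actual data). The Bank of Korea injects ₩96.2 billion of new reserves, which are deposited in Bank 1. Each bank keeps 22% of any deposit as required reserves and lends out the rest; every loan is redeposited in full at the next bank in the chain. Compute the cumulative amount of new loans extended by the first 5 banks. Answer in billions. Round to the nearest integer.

Bank i lends (1 − rr)^i of the original deposit: Bank 1 lends 96.2·0.7800 = 75.0360, Bank 2 lends 96.2·0.7800² ≈ 58.5281, and so on.
Summing a geometric series: total = 96.2·[0.7800·(1 − 0.7800^5) / (1 − 0.7800)] ≈ 242.5991 billion.

₩243 billion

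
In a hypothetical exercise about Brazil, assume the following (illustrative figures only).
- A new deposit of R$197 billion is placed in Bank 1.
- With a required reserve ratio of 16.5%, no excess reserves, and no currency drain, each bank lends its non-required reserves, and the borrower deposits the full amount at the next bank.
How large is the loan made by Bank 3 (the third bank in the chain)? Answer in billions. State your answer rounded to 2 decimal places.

R$114.69 billion

Each bank lends a fraction (1 − rr) = 0.8350 of the deposit it receives, so Bank 3 receives 197·0.8350^2 and lends 197·0.8350^3 ≈ 114.6900 billion.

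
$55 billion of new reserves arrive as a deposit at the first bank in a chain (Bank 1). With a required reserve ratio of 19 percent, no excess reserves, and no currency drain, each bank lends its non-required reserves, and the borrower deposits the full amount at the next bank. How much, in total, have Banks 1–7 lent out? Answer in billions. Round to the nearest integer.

$181 billion

Bank i lends (1 − rr)^i of the original deposit: Bank 1 lends 55·0.8100 = 44.5500, Bank 2 lends 55·0.8100² = 36.0855, and so on.
Summing a geometric series: total = 55·[0.8100·(1 − 0.8100^7) / (1 − 0.8100)] ≈ 180.8336 billion.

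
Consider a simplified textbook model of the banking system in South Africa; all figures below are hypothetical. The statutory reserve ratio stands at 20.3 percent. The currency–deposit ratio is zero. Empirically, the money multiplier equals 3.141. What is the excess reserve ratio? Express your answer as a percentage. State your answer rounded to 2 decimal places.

Using m = 3.141. Since m = (1 + c)/(c + rr + e), the denominator satisfies c + rr + e = (1 + c)/m = (1 + 0) / 3.141 ≈ 0.318370.
With c = 0 and rr = 0.203, the excess reserve ratio is 0.318370 − 0 − 0.203 = 0.11537.

11.54%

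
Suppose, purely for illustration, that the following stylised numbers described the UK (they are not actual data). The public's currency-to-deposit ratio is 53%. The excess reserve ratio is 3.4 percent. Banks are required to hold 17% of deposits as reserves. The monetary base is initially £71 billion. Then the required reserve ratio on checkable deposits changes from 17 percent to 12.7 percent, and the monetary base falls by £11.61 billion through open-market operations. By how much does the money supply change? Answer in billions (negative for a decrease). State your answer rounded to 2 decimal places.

Before: m₁ = (1 + 0.53) / (0.17 + 0.034 + 0.53) ≈ 2.08447, MB₁ = 71, so M₁ = 2.08447 × 71 ≈ 147.9974 billion.
After: m₂ = (1 + 0.53) / (0.127 + 0.034 + 0.53) ≈ 2.21418, MB₂ = 71 − 11.61 = 59.39, so M₂ = 2.21418 × 59.39 ≈ 131.5002 billion.
ΔM = M₂ − M₁ = 131.5002 − 147.9974 = -16.4972 billion.

-16.50 billion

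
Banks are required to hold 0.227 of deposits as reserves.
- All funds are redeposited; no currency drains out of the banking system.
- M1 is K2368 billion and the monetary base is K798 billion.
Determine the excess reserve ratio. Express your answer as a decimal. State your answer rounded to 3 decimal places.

0.110

Using m = M/MB = 2368/798 ≈ 2.967419. Since m = (1 + c)/(c + rr + e), the denominator satisfies c + rr + e = (1 + c)/m = (1 + 0) / 2.967419 ≈ 0.336993.
With c = 0 and rr = 0.227, the excess reserve ratio is 0.336993 − 0 − 0.227 = 0.109993.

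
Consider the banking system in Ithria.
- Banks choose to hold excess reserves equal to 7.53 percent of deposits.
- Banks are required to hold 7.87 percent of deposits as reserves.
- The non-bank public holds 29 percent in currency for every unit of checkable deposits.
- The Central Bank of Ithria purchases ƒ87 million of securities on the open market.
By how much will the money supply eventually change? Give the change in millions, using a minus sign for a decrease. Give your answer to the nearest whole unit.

The money multiplier is m = (1 + c) / (rr + e + c) = (1 + 0.29) / (0.0787 + 0.0753 + 0.29) ≈ 2.9054.
The purchase adds 87 million of base, so ΔM = m × ΔMB = 2.9054 × (+87) = 252.7698 million.

ƒ253 million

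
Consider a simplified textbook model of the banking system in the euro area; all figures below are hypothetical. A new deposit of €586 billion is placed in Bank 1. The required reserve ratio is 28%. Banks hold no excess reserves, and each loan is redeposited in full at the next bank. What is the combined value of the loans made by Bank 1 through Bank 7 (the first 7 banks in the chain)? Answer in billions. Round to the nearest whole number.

€1356 billion

Bank i lends (1 − rr)^i of the original deposit: Bank 1 lends 586·0.7200 = 421.9200, Bank 2 lends 586·0.7200² = 303.7824, and so on.
Summing a geometric series: total = 586·[0.7200·(1 − 0.7200^7) / (1 − 0.7200)] ≈ 1355.7101 billion.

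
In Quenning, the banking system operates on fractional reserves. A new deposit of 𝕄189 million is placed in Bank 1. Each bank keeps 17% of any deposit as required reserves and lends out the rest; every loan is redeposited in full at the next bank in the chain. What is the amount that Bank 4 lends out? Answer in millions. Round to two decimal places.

Each bank lends a fraction (1 − rr) = 0.8300 of the deposit it receives, so Bank 4 receives 189·0.8300^3 and lends 189·0.8300^4 ≈ 89.6962 million.

𝕄89.70 million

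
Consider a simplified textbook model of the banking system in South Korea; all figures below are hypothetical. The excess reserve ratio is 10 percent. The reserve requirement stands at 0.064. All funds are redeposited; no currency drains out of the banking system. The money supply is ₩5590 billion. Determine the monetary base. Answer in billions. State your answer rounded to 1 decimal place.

₩916.8 billion

The money multiplier is m = 1 / (rr + e) = 1 / (0.064 + 0.1) ≈ 6.097561.
MB = M / m = 5590 / 6.097561 ≈ 916.76 billion.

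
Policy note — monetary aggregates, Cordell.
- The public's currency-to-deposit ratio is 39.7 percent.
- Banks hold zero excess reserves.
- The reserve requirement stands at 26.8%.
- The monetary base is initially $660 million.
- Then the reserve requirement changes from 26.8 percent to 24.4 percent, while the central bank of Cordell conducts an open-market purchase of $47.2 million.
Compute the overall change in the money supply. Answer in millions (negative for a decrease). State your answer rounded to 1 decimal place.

Before: m₁ = (1 + 0.397) / (0.268 + 0.397) ≈ 2.10075, MB₁ = 660, so M₁ = 2.10075 × 660 = 1386.495 million.
After: m₂ = (1 + 0.397) / (0.244 + 0.397) ≈ 2.17941, MB₂ = 660 + 47.2 = 707.2, so M₂ = 2.17941 × 707.2 ≈ 1541.2788 million.
ΔM = M₂ − M₁ = 1541.2788 − 1386.495 = 154.7838 million.

$154.8 million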